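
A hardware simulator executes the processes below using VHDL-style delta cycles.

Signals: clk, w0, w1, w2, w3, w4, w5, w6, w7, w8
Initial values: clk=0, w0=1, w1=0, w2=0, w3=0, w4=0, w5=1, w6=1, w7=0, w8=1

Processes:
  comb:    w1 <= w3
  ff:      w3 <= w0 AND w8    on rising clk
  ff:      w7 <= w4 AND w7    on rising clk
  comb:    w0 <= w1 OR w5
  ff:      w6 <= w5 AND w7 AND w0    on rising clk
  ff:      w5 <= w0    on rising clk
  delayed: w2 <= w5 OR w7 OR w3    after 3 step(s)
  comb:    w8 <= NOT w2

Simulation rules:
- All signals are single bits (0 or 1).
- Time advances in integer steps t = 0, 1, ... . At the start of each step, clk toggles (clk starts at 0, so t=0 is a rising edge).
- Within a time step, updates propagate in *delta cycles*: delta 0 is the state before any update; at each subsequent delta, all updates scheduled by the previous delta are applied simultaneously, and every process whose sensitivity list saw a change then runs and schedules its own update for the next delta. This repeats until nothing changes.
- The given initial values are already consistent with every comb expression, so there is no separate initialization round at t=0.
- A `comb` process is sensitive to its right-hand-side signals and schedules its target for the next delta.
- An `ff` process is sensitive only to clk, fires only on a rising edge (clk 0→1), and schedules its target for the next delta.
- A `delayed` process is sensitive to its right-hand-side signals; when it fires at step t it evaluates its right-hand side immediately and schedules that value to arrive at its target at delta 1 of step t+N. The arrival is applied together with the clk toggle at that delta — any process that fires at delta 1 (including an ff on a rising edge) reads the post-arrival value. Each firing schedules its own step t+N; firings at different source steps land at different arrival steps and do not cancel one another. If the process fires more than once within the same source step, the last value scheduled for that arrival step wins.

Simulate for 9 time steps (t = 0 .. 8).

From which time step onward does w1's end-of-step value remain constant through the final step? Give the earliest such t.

4

t0.Δ0 w2=0 w1=0 w6=1 w3=0 w5=1 w8=1 clk=0 w4=0 w7=0 w0=1
t0.Δ1 w2=0 w1=0 w6=1 w3=0 w5=1 w8=1 clk=1 w4=0 w7=0 w0=1
t0.Δ2 w2=0 w1=0 w6=0 w3=1 w5=1 w8=1 clk=1 w4=0 w7=0 w0=1
t0.Δ3 w2=0 w1=1 w6=0 w3=1 w5=1 w8=1 clk=1 w4=0 w7=0 w0=1
t1.Δ0 w2=0 w1=1 w6=0 w3=1 w5=1 w8=1 clk=1 w4=0 w7=0 w0=1
t1.Δ1 w2=0 w1=1 w6=0 w3=1 w5=1 w8=1 clk=0 w4=0 w7=0 w0=1
t2.Δ0 w2=0 w1=1 w6=0 w3=1 w5=1 w8=1 clk=0 w4=0 w7=0 w0=1
t2.Δ1 w2=0 w1=1 w6=0 w3=1 w5=1 w8=1 clk=1 w4=0 w7=0 w0=1
t3.Δ0 w2=0 w1=1 w6=0 w3=1 w5=1 w8=1 clk=1 w4=0 w7=0 w0=1
t3.Δ1 w2=1 w1=1 w6=0 w3=1 w5=1 w8=1 clk=0 w4=0 w7=0 w0=1
t3.Δ2 w2=1 w1=1 w6=0 w3=1 w5=1 w8=0 clk=0 w4=0 w7=0 w0=1
t4.Δ0 w2=1 w1=1 w6=0 w3=1 w5=1 w8=0 clk=0 w4=0 w7=0 w0=1
t4.Δ1 w2=1 w1=1 w6=0 w3=1 w5=1 w8=0 clk=1 w4=0 w7=0 w0=1
t4.Δ2 w2=1 w1=1 w6=0 w3=0 w5=1 w8=0 clk=1 w4=0 w7=0 w0=1
t4.Δ3 w2=1 w1=0 w6=0 w3=0 w5=1 w8=0 clk=1 w4=0 w7=0 w0=1
t5.Δ0 w2=1 w1=0 w6=0 w3=0 w5=1 w8=0 clk=1 w4=0 w7=0 w0=1
t5.Δ1 w2=1 w1=0 w6=0 w3=0 w5=1 w8=0 clk=0 w4=0 w7=0 w0=1
t6.Δ0 w2=1 w1=0 w6=0 w3=0 w5=1 w8=0 clk=0 w4=0 w7=0 w0=1
t6.Δ1 w2=1 w1=0 w6=0 w3=0 w5=1 w8=0 clk=1 w4=0 w7=0 w0=1
t7.Δ0 w2=1 w1=0 w6=0 w3=0 w5=1 w8=0 clk=1 w4=0 w7=0 w0=1
t7.Δ1 w2=1 w1=0 w6=0 w3=0 w5=1 w8=0 clk=0 w4=0 w7=0 w0=1
t8.Δ0 w2=1 w1=0 w6=0 w3=0 w5=1 w8=0 clk=0 w4=0 w7=0 w0=1
t8.Δ1 w2=1 w1=0 w6=0 w3=0 w5=1 w8=0 clk=1 w4=0 w7=0 w0=1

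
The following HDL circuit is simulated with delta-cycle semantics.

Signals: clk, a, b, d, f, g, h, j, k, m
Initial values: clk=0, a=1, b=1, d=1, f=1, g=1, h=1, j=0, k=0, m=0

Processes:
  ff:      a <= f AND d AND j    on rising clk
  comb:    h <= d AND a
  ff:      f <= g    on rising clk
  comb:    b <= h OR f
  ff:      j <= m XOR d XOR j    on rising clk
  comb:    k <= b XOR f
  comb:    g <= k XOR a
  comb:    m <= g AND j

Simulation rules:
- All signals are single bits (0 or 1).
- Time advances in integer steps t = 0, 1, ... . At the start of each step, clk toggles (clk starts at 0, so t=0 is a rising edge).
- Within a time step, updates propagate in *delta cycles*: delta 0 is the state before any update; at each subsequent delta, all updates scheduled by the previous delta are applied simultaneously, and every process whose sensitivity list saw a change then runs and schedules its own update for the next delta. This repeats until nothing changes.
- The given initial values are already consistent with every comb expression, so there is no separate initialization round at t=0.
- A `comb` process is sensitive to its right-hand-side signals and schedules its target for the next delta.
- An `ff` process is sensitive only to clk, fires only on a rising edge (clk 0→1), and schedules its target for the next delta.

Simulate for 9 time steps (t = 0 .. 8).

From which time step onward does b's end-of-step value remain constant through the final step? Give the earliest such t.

4

t=0 Δ0: b=1 k=0 d=1 clk=0 a=1 g=1 f=1 h=1 m=0 j=0
  Δ1: clk:0→1
  Δ2: a:1→0, j:0→1
  Δ3: g:1→0, h:1→0, m:0→1
  Δ4: m:1→0
  (4Δ to stable)
t=1 Δ0: b=1 k=0 d=1 clk=1 a=0 g=0 f=1 h=0 m=0 j=1
  Δ1: clk:1→0
  (1Δ to stable)
t=2 Δ0: b=1 k=0 d=1 clk=0 a=0 g=0 f=1 h=0 m=0 j=1
  Δ1: clk:0→1
  Δ2: a:0→1, f:1→0, j:1→0
  Δ3: b:1→0, k:0→1, g:0→1, h:0→1
  Δ4: b:0→1, k:1→0, g:1→0
  Δ5: k:0→1, g:0→1
  Δ6: g:1→0
  (6Δ to stable)
t=3 Δ0: b=1 k=1 d=1 clk=1 a=1 g=0 f=0 h=1 m=0 j=0
  Δ1: clk:1→0
  (1Δ to stable)
t=4 Δ0: b=1 k=1 d=1 clk=0 a=1 g=0 f=0 h=1 m=0 j=0
  Δ1: clk:0→1
  Δ2: a:1→0, j:0→1
  Δ3: g:0→1, h:1→0
  Δ4: b:1→0, m:0→1
  Δ5: k:1→0
  Δ6: g:1→0
  Δ7: m:1→0
  (7Δ to stable)
t=5 Δ0: b=0 k=0 d=1 clk=1 a=0 g=0 f=0 h=0 m=0 j=1
  Δ1: clk:1→0
  (1Δ to stable)
t=6 Δ0: b=0 k=0 d=1 clk=0 a=0 g=0 f=0 h=0 m=0 j=1
  Δ1: clk:0→1
  Δ2: j:1→0
  (2Δ to stable)
t=7 Δ0: b=0 k=0 d=1 clk=1 a=0 g=0 f=0 h=0 m=0 j=0
  Δ1: clk:1→0
  (1Δ to stable)
t=8 Δ0: b=0 k=0 d=1 clk=0 a=0 g=0 f=0 h=0 m=0 j=0
  Δ1: clk:0→1
  Δ2: j:0→1
  (2Δ to stable)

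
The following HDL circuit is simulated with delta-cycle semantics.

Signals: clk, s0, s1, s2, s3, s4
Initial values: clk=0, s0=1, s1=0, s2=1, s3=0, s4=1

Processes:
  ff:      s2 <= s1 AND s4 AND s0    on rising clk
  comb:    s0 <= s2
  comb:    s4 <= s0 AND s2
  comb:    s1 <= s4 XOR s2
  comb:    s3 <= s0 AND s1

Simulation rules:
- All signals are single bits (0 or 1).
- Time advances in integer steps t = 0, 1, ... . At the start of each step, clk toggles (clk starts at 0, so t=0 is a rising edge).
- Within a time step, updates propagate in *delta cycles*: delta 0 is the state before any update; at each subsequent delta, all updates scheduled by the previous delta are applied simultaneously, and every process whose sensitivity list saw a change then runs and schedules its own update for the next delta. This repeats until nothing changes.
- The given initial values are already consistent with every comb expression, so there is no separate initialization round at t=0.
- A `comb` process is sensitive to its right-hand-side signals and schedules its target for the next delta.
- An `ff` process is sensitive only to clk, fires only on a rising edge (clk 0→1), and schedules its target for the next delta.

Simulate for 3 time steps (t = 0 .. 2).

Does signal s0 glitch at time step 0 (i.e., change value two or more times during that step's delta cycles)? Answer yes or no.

no

t=0 Δ0: s3=0 s2=1 s0=1 s4=1 s1=0 clk=0
  Δ1: clk:0→1
  Δ2: s2:1→0
  Δ3: s0:1→0, s4:1→0, s1:0→1
  Δ4: s1:1→0
  (4Δ to stable)
t=1 Δ0: s3=0 s2=0 s0=0 s4=0 s1=0 clk=1
  Δ1: clk:1→0
  (1Δ to stable)
t=2 Δ0: s3=0 s2=0 s0=0 s4=0 s1=0 clk=0
  Δ1: clk:0→1
  (1Δ to stable)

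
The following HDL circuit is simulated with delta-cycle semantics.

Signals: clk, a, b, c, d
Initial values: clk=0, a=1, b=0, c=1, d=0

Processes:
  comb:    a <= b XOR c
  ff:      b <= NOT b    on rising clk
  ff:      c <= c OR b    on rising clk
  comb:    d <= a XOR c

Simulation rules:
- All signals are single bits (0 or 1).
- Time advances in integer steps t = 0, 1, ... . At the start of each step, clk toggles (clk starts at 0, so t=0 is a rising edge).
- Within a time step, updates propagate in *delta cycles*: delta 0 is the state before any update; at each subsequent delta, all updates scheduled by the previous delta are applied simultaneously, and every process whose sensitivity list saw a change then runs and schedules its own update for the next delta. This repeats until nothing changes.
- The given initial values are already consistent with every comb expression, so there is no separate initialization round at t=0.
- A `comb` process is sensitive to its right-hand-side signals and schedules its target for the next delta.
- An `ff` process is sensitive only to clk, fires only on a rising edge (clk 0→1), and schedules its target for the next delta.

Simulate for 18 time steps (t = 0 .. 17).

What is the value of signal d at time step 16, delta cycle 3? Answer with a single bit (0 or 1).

0

t0.Δ0 c=1 d=0 a=1 b=0 clk=0
t0.Δ1 c=1 d=0 a=1 b=0 clk=1
t0.Δ2 c=1 d=0 a=1 b=1 clk=1
t0.Δ3 c=1 d=0 a=0 b=1 clk=1
t0.Δ4 c=1 d=1 a=0 b=1 clk=1
t1.Δ0 c=1 d=1 a=0 b=1 clk=1
t1.Δ1 c=1 d=1 a=0 b=1 clk=0
t2.Δ0 c=1 d=1 a=0 b=1 clk=0
t2.Δ1 c=1 d=1 a=0 b=1 clk=1
t2.Δ2 c=1 d=1 a=0 b=0 clk=1
t2.Δ3 c=1 d=1 a=1 b=0 clk=1
t2.Δ4 c=1 d=0 a=1 b=0 clk=1
t3.Δ0 c=1 d=0 a=1 b=0 clk=1
t3.Δ1 c=1 d=0 a=1 b=0 clk=0
t4.Δ0 c=1 d=0 a=1 b=0 clk=0
t4.Δ1 c=1 d=0 a=1 b=0 clk=1
t4.Δ2 c=1 d=0 a=1 b=1 clk=1
t4.Δ3 c=1 d=0 a=0 b=1 clk=1
t4.Δ4 c=1 d=1 a=0 b=1 clk=1
t5.Δ0 c=1 d=1 a=0 b=1 clk=1
t5.Δ1 c=1 d=1 a=0 b=1 clk=0
t6.Δ0 c=1 d=1 a=0 b=1 clk=0
t6.Δ1 c=1 d=1 a=0 b=1 clk=1
t6.Δ2 c=1 d=1 a=0 b=0 clk=1
t6.Δ3 c=1 d=1 a=1 b=0 clk=1
t6.Δ4 c=1 d=0 a=1 b=0 clk=1
t7.Δ0 c=1 d=0 a=1 b=0 clk=1
t7.Δ1 c=1 d=0 a=1 b=0 clk=0
t8.Δ0 c=1 d=0 a=1 b=0 clk=0
t8.Δ1 c=1 d=0 a=1 b=0 clk=1
t8.Δ2 c=1 d=0 a=1 b=1 clk=1
t8.Δ3 c=1 d=0 a=0 b=1 clk=1
t8.Δ4 c=1 d=1 a=0 b=1 clk=1
t9.Δ0 c=1 d=1 a=0 b=1 clk=1
t9.Δ1 c=1 d=1 a=0 b=1 clk=0
t10.Δ0 c=1 d=1 a=0 b=1 clk=0
t10.Δ1 c=1 d=1 a=0 b=1 clk=1
t10.Δ2 c=1 d=1 a=0 b=0 clk=1
t10.Δ3 c=1 d=1 a=1 b=0 clk=1
t10.Δ4 c=1 d=0 a=1 b=0 clk=1
t11.Δ0 c=1 d=0 a=1 b=0 clk=1
t11.Δ1 c=1 d=0 a=1 b=0 clk=0
t12.Δ0 c=1 d=0 a=1 b=0 clk=0
t12.Δ1 c=1 d=0 a=1 b=0 clk=1
t12.Δ2 c=1 d=0 a=1 b=1 clk=1
t12.Δ3 c=1 d=0 a=0 b=1 clk=1
t12.Δ4 c=1 d=1 a=0 b=1 clk=1
t13.Δ0 c=1 d=1 a=0 b=1 clk=1
t13.Δ1 c=1 d=1 a=0 b=1 clk=0
t14.Δ0 c=1 d=1 a=0 b=1 clk=0
t14.Δ1 c=1 d=1 a=0 b=1 clk=1
t14.Δ2 c=1 d=1 a=0 b=0 clk=1
t14.Δ3 c=1 d=1 a=1 b=0 clk=1
t14.Δ4 c=1 d=0 a=1 b=0 clk=1
t15.Δ0 c=1 d=0 a=1 b=0 clk=1
t15.Δ1 c=1 d=0 a=1 b=0 clk=0
t16.Δ0 c=1 d=0 a=1 b=0 clk=0
t16.Δ1 c=1 d=0 a=1 b=0 clk=1
t16.Δ2 c=1 d=0 a=1 b=1 clk=1
t16.Δ3 c=1 d=0 a=0 b=1 clk=1
t16.Δ4 c=1 d=1 a=0 b=1 clk=1
t17.Δ0 c=1 d=1 a=0 b=1 clk=1
t17.Δ1 c=1 d=1 a=0 b=1 clk=0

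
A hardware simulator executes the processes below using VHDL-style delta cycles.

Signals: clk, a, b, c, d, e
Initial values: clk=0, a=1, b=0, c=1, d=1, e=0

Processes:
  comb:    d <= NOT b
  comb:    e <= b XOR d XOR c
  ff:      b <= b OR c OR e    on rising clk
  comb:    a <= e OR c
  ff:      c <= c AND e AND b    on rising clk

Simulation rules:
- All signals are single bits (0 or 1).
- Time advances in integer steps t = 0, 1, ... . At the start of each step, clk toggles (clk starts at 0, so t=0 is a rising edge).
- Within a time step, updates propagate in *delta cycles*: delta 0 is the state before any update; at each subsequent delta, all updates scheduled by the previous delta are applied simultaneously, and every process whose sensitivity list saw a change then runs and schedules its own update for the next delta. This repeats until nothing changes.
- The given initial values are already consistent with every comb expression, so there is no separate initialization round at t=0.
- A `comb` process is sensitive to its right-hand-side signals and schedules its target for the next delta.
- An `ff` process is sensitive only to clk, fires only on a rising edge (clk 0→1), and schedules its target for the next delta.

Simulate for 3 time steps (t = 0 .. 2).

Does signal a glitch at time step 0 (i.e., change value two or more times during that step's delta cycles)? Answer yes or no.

yes

t=0 Δ0: d=1 e=0 a=1 b=0 c=1 clk=0
  Δ1: clk:0→1
  Δ2: b:0→1, c:1→0
  Δ3: d:1→0, a:1→0
  Δ4: e:0→1
  Δ5: a:0→1
  (5Δ to stable)
t=1 Δ0: d=0 e=1 a=1 b=1 c=0 clk=1
  Δ1: clk:1→0
  (1Δ to stable)
t=2 Δ0: d=0 e=1 a=1 b=1 c=0 clk=0
  Δ1: clk:0→1
  (1Δ to stable)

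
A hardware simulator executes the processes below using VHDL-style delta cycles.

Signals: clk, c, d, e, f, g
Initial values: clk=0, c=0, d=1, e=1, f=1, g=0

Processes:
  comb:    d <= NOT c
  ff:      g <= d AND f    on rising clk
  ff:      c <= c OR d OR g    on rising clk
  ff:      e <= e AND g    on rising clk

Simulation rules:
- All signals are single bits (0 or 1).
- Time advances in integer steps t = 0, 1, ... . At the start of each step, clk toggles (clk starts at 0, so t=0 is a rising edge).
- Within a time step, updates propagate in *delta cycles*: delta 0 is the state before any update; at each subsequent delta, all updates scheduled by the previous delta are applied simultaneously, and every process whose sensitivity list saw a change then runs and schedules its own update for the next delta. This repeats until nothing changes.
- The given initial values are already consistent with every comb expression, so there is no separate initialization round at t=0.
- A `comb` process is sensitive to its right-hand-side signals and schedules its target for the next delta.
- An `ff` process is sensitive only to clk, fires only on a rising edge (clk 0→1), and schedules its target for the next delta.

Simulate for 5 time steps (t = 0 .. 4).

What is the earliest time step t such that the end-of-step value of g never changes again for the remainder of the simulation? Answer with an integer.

2

t=0 Δ0: e=1 d=1 f=1 clk=0 g=0 c=0
  Δ1: clk:0→1
  Δ2: e:1→0, g:0→1, c:0→1
  Δ3: d:1→0
  (3Δ to stable)
t=1 Δ0: e=0 d=0 f=1 clk=1 g=1 c=1
  Δ1: clk:1→0
  (1Δ to stable)
t=2 Δ0: e=0 d=0 f=1 clk=0 g=1 c=1
  Δ1: clk:0→1
  Δ2: g:1→0
  (2Δ to stable)
t=3 Δ0: e=0 d=0 f=1 clk=1 g=0 c=1
  Δ1: clk:1→0
  (1Δ to stable)
t=4 Δ0: e=0 d=0 f=1 clk=0 g=0 c=1
  Δ1: clk:0→1
  (1Δ to stable)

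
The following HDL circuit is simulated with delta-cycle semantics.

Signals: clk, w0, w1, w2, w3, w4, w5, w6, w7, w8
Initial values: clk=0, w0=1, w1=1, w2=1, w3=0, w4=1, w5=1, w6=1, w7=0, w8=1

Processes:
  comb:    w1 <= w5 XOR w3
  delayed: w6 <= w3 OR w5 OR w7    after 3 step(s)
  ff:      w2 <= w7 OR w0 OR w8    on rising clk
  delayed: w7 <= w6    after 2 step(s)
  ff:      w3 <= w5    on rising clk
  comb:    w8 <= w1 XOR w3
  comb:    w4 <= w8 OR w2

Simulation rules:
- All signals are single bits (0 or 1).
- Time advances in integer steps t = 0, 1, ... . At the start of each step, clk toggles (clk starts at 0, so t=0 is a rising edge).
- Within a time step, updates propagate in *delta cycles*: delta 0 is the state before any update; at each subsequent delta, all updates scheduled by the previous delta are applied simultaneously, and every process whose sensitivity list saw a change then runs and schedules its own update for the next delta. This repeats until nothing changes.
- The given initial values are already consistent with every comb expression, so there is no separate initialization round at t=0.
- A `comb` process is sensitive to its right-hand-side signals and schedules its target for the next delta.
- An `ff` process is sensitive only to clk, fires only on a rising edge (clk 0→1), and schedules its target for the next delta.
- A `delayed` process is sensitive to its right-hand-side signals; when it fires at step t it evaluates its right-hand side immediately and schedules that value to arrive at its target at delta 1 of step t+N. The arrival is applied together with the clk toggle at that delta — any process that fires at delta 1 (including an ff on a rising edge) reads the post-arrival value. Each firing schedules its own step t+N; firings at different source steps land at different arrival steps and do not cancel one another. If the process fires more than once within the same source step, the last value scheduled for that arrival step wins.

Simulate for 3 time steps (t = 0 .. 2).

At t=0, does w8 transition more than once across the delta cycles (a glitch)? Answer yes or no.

yes

t0.Δ0 w0=1 w4=1 w3=0 w2=1 w8=1 clk=0 w1=1 w6=1 w7=0 w5=1
t0.Δ1 w0=1 w4=1 w3=0 w2=1 w8=1 clk=1 w1=1 w6=1 w7=0 w5=1
t0.Δ2 w0=1 w4=1 w3=1 w2=1 w8=1 clk=1 w1=1 w6=1 w7=0 w5=1
t0.Δ3 w0=1 w4=1 w3=1 w2=1 w8=0 clk=1 w1=0 w6=1 w7=0 w5=1
t0.Δ4 w0=1 w4=1 w3=1 w2=1 w8=1 clk=1 w1=0 w6=1 w7=0 w5=1
t1.Δ0 w0=1 w4=1 w3=1 w2=1 w8=1 clk=1 w1=0 w6=1 w7=0 w5=1
t1.Δ1 w0=1 w4=1 w3=1 w2=1 w8=1 clk=0 w1=0 w6=1 w7=0 w5=1
t2.Δ0 w0=1 w4=1 w3=1 w2=1 w8=1 clk=0 w1=0 w6=1 w7=0 w5=1
t2.Δ1 w0=1 w4=1 w3=1 w2=1 w8=1 clk=1 w1=0 w6=1 w7=0 w5=1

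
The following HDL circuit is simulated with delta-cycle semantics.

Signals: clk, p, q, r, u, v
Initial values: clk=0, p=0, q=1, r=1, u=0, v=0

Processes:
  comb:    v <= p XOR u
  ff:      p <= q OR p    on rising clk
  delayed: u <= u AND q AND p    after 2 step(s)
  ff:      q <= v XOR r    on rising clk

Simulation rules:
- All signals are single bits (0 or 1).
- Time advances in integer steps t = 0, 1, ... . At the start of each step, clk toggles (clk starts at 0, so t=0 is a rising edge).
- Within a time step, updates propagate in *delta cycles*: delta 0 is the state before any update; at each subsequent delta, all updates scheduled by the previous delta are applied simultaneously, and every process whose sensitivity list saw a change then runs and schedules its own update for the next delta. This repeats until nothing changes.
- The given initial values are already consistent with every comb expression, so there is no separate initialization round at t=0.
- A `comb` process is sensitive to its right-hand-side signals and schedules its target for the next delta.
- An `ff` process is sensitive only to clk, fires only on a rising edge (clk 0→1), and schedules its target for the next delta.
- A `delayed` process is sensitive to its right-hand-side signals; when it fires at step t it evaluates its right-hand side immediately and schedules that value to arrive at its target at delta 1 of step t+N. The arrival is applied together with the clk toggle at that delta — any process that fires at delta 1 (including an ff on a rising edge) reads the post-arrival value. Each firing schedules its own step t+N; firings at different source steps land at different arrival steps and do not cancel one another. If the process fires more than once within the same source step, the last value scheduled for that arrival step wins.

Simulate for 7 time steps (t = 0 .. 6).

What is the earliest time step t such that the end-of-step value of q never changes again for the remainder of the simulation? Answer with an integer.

[bits: q,p,clk,v,r,u]
t=0: Δ0=100010 Δ1=101010 Δ2=111010 Δ3=111110 | 3Δ
t=1: Δ0=111110 Δ1=110110 | 1Δ
t=2: Δ0=110110 Δ1=111110 Δ2=011110 | 2Δ
t=3: Δ0=011110 Δ1=010110 | 1Δ
t=4: Δ0=010110 Δ1=011110 | 1Δ
t=5: Δ0=011110 Δ1=010110 | 1Δ
t=6: Δ0=010110 Δ1=011110 | 1Δ

2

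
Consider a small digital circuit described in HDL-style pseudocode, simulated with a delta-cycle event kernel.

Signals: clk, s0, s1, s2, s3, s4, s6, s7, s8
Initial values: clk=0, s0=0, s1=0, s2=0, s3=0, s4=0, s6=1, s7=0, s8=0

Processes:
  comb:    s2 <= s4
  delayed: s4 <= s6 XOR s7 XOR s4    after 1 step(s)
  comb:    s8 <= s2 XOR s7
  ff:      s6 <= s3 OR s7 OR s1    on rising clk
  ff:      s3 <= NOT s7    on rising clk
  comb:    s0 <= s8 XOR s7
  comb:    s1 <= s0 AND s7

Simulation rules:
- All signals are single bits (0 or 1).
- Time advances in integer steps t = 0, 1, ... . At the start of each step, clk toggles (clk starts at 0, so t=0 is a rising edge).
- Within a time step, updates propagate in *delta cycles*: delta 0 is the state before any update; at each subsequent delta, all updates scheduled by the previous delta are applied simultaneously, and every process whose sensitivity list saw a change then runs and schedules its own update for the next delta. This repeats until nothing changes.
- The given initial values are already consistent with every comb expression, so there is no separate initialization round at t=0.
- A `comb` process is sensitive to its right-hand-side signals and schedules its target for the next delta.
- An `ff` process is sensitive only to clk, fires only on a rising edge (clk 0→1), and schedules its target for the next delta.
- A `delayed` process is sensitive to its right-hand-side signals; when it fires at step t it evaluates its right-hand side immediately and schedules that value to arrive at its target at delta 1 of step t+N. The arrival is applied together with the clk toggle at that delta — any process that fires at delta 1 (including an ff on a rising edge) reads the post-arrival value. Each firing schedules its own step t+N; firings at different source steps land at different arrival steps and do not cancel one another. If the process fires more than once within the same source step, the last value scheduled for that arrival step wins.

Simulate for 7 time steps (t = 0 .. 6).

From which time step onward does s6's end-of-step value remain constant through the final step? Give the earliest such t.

2

[bits: clk,s6,s7,s4,s1,s3,s0,s8,s2]
t=0: Δ0=010000000 Δ1=110000000 Δ2=100001000 | 2Δ
t=1: Δ0=100001000 Δ1=000001000 | 1Δ
t=2: Δ0=000001000 Δ1=100001000 Δ2=110001000 | 2Δ
t=3: Δ0=110001000 Δ1=010101000 Δ2=010101001 Δ3=010101011 Δ4=010101111 | 4Δ
t=4: Δ0=010101111 Δ1=110001111 Δ2=110001110 Δ3=110001100 Δ4=110001000 | 4Δ
t=5: Δ0=110001000 Δ1=010101000 Δ2=010101001 Δ3=010101011 Δ4=010101111 | 4Δ
t=6: Δ0=010101111 Δ1=110001111 Δ2=110001110 Δ3=110001100 Δ4=110001000 | 4Δ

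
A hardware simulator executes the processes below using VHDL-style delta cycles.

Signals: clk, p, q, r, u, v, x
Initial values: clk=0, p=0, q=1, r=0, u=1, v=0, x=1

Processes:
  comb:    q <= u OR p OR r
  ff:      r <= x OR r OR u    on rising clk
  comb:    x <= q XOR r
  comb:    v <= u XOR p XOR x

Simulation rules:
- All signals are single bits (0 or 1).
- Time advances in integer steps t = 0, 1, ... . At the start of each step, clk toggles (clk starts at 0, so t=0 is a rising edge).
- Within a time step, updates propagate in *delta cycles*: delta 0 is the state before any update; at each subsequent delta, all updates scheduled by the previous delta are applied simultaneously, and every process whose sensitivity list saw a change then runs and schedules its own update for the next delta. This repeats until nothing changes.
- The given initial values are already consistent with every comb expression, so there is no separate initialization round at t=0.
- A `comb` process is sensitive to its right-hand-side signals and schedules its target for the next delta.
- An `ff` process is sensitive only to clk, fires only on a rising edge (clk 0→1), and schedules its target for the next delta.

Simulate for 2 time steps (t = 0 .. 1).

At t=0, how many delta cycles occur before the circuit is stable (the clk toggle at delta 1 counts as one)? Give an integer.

4

[bits: q,v,x,r,clk,p,u]
t=0: Δ0=1010001 Δ1=1010101 Δ2=1011101 Δ3=1001101 Δ4=1101101 | 4Δ
t=1: Δ0=1101101 Δ1=1101001 | 1Δ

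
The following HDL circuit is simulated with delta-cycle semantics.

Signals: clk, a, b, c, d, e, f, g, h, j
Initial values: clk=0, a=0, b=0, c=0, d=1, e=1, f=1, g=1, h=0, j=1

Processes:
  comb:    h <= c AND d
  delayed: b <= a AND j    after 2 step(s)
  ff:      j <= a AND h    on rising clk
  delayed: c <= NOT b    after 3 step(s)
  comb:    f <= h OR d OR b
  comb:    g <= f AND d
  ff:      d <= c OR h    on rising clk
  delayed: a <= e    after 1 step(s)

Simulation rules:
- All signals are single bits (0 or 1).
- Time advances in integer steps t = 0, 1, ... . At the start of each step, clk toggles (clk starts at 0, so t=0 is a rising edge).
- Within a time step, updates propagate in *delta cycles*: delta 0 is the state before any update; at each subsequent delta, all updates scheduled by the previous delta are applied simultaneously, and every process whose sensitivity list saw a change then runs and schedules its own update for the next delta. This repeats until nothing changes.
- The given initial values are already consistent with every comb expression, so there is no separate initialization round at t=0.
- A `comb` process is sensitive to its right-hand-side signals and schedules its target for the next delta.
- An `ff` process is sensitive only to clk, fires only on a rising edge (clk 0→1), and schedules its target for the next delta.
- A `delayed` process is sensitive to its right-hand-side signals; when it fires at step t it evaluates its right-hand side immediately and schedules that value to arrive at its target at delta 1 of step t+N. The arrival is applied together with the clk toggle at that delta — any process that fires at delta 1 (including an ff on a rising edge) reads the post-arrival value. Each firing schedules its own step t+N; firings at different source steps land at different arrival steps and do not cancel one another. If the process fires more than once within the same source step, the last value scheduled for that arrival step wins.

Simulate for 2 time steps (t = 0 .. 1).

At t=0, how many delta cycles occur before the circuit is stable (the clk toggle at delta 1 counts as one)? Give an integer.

[bits: d,h,g,a,clk,b,e,j,f,c]
t=0: Δ0=1010001110 Δ1=1010101110 Δ2=0010101010 Δ3=0000101000 | 3Δ
t=1: Δ0=0000101000 Δ1=0000001000 | 1Δ

3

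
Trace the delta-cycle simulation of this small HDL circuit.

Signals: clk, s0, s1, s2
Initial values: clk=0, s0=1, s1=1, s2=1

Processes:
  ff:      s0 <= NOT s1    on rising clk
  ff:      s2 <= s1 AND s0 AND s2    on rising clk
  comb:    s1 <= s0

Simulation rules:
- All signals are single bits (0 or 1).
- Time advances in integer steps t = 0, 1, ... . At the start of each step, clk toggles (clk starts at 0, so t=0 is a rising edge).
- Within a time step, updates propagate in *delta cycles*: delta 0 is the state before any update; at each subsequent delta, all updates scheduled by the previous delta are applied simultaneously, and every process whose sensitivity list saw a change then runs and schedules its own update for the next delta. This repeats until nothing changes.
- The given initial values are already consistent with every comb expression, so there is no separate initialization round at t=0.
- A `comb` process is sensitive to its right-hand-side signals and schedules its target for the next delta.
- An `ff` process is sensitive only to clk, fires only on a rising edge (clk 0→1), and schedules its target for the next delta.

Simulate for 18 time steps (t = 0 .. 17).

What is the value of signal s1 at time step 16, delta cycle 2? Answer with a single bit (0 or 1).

t=0 Δ0: s2=1 s0=1 clk=0 s1=1
  Δ1: clk:0→1
  Δ2: s0:1→0
  Δ3: s1:1→0
  (3Δ to stable)
t=1 Δ0: s2=1 s0=0 clk=1 s1=0
  Δ1: clk:1→0
  (1Δ to stable)
t=2 Δ0: s2=1 s0=0 clk=0 s1=0
  Δ1: clk:0→1
  Δ2: s2:1→0, s0:0→1
  Δ3: s1:0→1
  (3Δ to stable)
t=3 Δ0: s2=0 s0=1 clk=1 s1=1
  Δ1: clk:1→0
  (1Δ to stable)
t=4 Δ0: s2=0 s0=1 clk=0 s1=1
  Δ1: clk:0→1
  Δ2: s0:1→0
  Δ3: s1:1→0
  (3Δ to stable)
t=5 Δ0: s2=0 s0=0 clk=1 s1=0
  Δ1: clk:1→0
  (1Δ to stable)
t=6 Δ0: s2=0 s0=0 clk=0 s1=0
  Δ1: clk:0→1
  Δ2: s0:0→1
  Δ3: s1:0→1
  (3Δ to stable)
t=7 Δ0: s2=0 s0=1 clk=1 s1=1
  Δ1: clk:1→0
  (1Δ to stable)
t=8 Δ0: s2=0 s0=1 clk=0 s1=1
  Δ1: clk:0→1
  Δ2: s0:1→0
  Δ3: s1:1→0
  (3Δ to stable)
t=9 Δ0: s2=0 s0=0 clk=1 s1=0
  Δ1: clk:1→0
  (1Δ to stable)
t=10 Δ0: s2=0 s0=0 clk=0 s1=0
  Δ1: clk:0→1
  Δ2: s0:0→1
  Δ3: s1:0→1
  (3Δ to stable)
t=11 Δ0: s2=0 s0=1 clk=1 s1=1
  Δ1: clk:1→0
  (1Δ to stable)
t=12 Δ0: s2=0 s0=1 clk=0 s1=1
  Δ1: clk:0→1
  Δ2: s0:1→0
  Δ3: s1:1→0
  (3Δ to stable)
t=13 Δ0: s2=0 s0=0 clk=1 s1=0
  Δ1: clk:1→0
  (1Δ to stable)
t=14 Δ0: s2=0 s0=0 clk=0 s1=0
  Δ1: clk:0→1
  Δ2: s0:0→1
  Δ3: s1:0→1
  (3Δ to stable)
t=15 Δ0: s2=0 s0=1 clk=1 s1=1
  Δ1: clk:1→0
  (1Δ to stable)
t=16 Δ0: s2=0 s0=1 clk=0 s1=1
  Δ1: clk:0→1
  Δ2: s0:1→0
  Δ3: s1:1→0
  (3Δ to stable)
t=17 Δ0: s2=0 s0=0 clk=1 s1=0
  Δ1: clk:1→0
  (1Δ to stable)

1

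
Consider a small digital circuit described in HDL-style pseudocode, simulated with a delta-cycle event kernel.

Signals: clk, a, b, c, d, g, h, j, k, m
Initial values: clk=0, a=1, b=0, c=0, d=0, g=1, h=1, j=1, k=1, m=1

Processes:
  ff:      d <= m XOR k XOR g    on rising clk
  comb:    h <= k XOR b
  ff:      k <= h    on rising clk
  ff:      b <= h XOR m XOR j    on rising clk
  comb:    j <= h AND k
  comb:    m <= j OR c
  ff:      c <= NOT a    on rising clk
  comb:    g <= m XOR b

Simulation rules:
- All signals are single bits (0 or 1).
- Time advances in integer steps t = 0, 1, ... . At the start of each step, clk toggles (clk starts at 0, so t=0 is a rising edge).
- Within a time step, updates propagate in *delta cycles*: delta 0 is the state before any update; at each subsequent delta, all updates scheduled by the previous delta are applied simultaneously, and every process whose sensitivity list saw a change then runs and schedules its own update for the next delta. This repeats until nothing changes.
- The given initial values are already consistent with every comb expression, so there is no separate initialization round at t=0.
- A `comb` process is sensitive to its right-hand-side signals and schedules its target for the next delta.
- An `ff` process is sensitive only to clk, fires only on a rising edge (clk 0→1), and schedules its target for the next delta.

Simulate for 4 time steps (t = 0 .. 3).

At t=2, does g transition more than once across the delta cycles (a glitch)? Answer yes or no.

t=0 Δ0: c=0 m=1 b=0 a=1 h=1 j=1 g=1 clk=0 d=0 k=1
  Δ1: clk:0→1
  Δ2: b:0→1, d:0→1
  Δ3: h:1→0, g:1→0
  Δ4: j:1→0
  Δ5: m:1→0
  Δ6: g:0→1
  (6Δ to stable)
t=1 Δ0: c=0 m=0 b=1 a=1 h=0 j=0 g=1 clk=1 d=1 k=1
  Δ1: clk:1→0
  (1Δ to stable)
t=2 Δ0: c=0 m=0 b=1 a=1 h=0 j=0 g=1 clk=0 d=1 k=1
  Δ1: clk:0→1
  Δ2: b:1→0, d:1→0, k:1→0
  Δ3: g:1→0
  (3Δ to stable)
t=3 Δ0: c=0 m=0 b=0 a=1 h=0 j=0 g=0 clk=1 d=0 k=0
  Δ1: clk:1→0
  (1Δ to stable)

no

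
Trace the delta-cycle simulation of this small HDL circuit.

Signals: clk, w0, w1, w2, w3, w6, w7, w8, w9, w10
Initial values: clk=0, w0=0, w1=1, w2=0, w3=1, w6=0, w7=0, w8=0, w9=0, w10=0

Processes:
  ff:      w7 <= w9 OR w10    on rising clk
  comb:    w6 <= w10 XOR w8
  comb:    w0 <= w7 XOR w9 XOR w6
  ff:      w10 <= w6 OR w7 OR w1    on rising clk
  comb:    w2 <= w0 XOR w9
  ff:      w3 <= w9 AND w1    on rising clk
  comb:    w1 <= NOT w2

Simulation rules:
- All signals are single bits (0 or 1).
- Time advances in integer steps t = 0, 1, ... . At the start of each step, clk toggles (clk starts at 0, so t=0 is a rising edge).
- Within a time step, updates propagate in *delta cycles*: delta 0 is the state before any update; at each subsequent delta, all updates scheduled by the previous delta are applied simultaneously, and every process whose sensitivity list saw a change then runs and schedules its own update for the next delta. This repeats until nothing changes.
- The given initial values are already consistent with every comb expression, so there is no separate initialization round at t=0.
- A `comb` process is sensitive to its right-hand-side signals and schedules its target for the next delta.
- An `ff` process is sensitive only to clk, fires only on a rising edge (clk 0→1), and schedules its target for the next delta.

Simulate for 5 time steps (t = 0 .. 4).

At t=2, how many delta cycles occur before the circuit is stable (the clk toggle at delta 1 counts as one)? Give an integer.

t=0 Δ0: w9=0 w8=0 w1=1 w10=0 w2=0 w0=0 w7=0 w3=1 w6=0 clk=0
  Δ1: clk:0→1
  Δ2: w10:0→1, w3:1→0
  Δ3: w6:0→1
  Δ4: w0:0→1
  Δ5: w2:0→1
  Δ6: w1:1→0
  (6Δ to stable)
t=1 Δ0: w9=0 w8=0 w1=0 w10=1 w2=1 w0=1 w7=0 w3=0 w6=1 clk=1
  Δ1: clk:1→0
  (1Δ to stable)
t=2 Δ0: w9=0 w8=0 w1=0 w10=1 w2=1 w0=1 w7=0 w3=0 w6=1 clk=0
  Δ1: clk:0→1
  Δ2: w7:0→1
  Δ3: w0:1→0
  Δ4: w2:1→0
  Δ5: w1:0→1
  (5Δ to stable)
t=3 Δ0: w9=0 w8=0 w1=1 w10=1 w2=0 w0=0 w7=1 w3=0 w6=1 clk=1
  Δ1: clk:1→0
  (1Δ to stable)
t=4 Δ0: w9=0 w8=0 w1=1 w10=1 w2=0 w0=0 w7=1 w3=0 w6=1 clk=0
  Δ1: clk:0→1
  (1Δ to stable)

5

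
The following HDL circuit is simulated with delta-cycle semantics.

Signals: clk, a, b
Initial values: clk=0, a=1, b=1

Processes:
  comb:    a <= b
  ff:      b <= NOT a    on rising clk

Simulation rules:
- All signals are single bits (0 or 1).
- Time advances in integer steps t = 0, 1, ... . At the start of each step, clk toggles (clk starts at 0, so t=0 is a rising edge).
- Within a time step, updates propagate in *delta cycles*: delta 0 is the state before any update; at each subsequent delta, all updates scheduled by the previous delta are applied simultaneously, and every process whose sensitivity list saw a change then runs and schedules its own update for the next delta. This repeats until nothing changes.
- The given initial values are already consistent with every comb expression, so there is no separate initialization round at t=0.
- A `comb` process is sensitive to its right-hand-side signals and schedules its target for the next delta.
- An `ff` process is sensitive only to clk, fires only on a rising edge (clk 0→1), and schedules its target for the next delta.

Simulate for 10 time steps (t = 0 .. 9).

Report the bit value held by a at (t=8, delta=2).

1

t0.Δ0 a=1 clk=0 b=1
t0.Δ1 a=1 clk=1 b=1
t0.Δ2 a=1 clk=1 b=0
t0.Δ3 a=0 clk=1 b=0
t1.Δ0 a=0 clk=1 b=0
t1.Δ1 a=0 clk=0 b=0
t2.Δ0 a=0 clk=0 b=0
t2.Δ1 a=0 clk=1 b=0
t2.Δ2 a=0 clk=1 b=1
t2.Δ3 a=1 clk=1 b=1
t3.Δ0 a=1 clk=1 b=1
t3.Δ1 a=1 clk=0 b=1
t4.Δ0 a=1 clk=0 b=1
t4.Δ1 a=1 clk=1 b=1
t4.Δ2 a=1 clk=1 b=0
t4.Δ3 a=0 clk=1 b=0
t5.Δ0 a=0 clk=1 b=0
t5.Δ1 a=0 clk=0 b=0
t6.Δ0 a=0 clk=0 b=0
t6.Δ1 a=0 clk=1 b=0
t6.Δ2 a=0 clk=1 b=1
t6.Δ3 a=1 clk=1 b=1
t7.Δ0 a=1 clk=1 b=1
t7.Δ1 a=1 clk=0 b=1
t8.Δ0 a=1 clk=0 b=1
t8.Δ1 a=1 clk=1 b=1
t8.Δ2 a=1 clk=1 b=0
t8.Δ3 a=0 clk=1 b=0
t9.Δ0 a=0 clk=1 b=0
t9.Δ1 a=0 clk=0 b=0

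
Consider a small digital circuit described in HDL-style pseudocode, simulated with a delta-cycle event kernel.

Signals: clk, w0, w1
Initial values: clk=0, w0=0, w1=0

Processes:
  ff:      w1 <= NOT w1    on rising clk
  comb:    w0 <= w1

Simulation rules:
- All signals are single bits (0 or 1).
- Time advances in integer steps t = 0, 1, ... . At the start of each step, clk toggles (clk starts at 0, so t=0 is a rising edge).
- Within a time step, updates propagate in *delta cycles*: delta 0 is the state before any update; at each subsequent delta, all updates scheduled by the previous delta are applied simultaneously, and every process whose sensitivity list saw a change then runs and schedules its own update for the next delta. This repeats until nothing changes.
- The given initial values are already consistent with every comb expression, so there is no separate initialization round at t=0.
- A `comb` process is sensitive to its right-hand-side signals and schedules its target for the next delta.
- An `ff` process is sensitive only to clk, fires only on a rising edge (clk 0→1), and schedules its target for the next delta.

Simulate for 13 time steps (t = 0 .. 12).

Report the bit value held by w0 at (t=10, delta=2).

[bits: clk,w1,w0]
t=0: Δ0=000 Δ1=100 Δ2=110 Δ3=111 | 3Δ
t=1: Δ0=111 Δ1=011 | 1Δ
t=2: Δ0=011 Δ1=111 Δ2=101 Δ3=100 | 3Δ
t=3: Δ0=100 Δ1=000 | 1Δ
t=4: Δ0=000 Δ1=100 Δ2=110 Δ3=111 | 3Δ
t=5: Δ0=111 Δ1=011 | 1Δ
t=6: Δ0=011 Δ1=111 Δ2=101 Δ3=100 | 3Δ
t=7: Δ0=100 Δ1=000 | 1Δ
t=8: Δ0=000 Δ1=100 Δ2=110 Δ3=111 | 3Δ
t=9: Δ0=111 Δ1=011 | 1Δ
t=10: Δ0=011 Δ1=111 Δ2=101 Δ3=100 | 3Δ
t=11: Δ0=100 Δ1=000 | 1Δ
t=12: Δ0=000 Δ1=100 Δ2=110 Δ3=111 | 3Δ

1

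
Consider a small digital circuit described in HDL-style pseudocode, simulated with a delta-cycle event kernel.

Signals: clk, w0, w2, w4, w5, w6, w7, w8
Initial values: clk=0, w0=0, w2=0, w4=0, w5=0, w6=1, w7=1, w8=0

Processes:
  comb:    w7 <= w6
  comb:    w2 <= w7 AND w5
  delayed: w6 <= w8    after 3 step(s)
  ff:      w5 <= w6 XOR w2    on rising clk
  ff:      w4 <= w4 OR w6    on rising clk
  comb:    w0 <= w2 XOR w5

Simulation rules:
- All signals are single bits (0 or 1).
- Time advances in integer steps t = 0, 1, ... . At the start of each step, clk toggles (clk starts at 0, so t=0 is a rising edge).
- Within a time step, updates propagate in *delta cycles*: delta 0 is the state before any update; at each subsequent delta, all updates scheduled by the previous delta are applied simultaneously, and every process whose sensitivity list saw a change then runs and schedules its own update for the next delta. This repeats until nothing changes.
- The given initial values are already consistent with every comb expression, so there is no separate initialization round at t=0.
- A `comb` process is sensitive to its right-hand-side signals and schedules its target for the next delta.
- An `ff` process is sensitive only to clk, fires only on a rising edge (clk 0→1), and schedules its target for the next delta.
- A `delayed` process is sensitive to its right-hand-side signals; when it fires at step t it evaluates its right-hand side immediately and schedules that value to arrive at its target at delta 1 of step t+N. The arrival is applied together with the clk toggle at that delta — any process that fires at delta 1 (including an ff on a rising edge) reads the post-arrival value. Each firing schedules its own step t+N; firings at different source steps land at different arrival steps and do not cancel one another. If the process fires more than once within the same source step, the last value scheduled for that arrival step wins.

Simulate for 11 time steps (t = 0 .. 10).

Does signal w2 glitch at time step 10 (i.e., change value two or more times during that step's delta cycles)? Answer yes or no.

[bits: w0,w8,w5,w6,w4,w7,clk,w2]
t=0: Δ0=00010100 Δ1=00010110 Δ2=00111110 Δ3=10111111 Δ4=00111111 | 4Δ
t=1: Δ0=00111111 Δ1=00111101 | 1Δ
t=2: Δ0=00111101 Δ1=00111111 Δ2=00011111 Δ3=10011110 Δ4=00011110 | 4Δ
t=3: Δ0=00011110 Δ1=00011100 | 1Δ
t=4: Δ0=00011100 Δ1=00011110 Δ2=00111110 Δ3=10111111 Δ4=00111111 | 4Δ
t=5: Δ0=00111111 Δ1=00111101 | 1Δ
t=6: Δ0=00111101 Δ1=00111111 Δ2=00011111 Δ3=10011110 Δ4=00011110 | 4Δ
t=7: Δ0=00011110 Δ1=00011100 | 1Δ
t=8: Δ0=00011100 Δ1=00011110 Δ2=00111110 Δ3=10111111 Δ4=00111111 | 4Δ
t=9: Δ0=00111111 Δ1=00111101 | 1Δ
t=10: Δ0=00111101 Δ1=00111111 Δ2=00011111 Δ3=10011110 Δ4=00011110 | 4Δ

no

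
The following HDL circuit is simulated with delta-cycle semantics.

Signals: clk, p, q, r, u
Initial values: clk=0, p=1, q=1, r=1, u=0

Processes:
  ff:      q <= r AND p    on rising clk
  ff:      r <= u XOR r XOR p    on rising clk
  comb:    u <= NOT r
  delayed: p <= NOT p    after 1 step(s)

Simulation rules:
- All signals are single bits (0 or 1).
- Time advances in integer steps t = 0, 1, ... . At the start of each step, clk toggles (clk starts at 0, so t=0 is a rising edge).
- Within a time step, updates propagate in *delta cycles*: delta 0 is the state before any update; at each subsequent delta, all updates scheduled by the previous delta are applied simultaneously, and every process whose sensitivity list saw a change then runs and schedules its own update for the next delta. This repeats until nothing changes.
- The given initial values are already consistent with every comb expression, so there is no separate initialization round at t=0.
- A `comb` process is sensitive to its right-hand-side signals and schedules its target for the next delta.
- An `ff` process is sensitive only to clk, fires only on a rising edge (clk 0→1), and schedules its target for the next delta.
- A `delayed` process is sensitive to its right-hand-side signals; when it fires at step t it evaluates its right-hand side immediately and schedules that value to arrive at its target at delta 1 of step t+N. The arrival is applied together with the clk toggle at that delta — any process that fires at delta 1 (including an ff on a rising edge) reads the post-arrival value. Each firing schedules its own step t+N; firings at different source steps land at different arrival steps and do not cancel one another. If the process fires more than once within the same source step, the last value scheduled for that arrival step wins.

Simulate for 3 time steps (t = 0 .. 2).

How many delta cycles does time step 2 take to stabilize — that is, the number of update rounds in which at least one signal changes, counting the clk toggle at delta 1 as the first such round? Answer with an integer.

[bits: clk,u,r,q,p]
t=0: Δ0=00111 Δ1=10111 Δ2=10011 Δ3=11011 | 3Δ
t=1: Δ0=11011 Δ1=01011 | 1Δ
t=2: Δ0=01011 Δ1=11011 Δ2=11001 | 2Δ

2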